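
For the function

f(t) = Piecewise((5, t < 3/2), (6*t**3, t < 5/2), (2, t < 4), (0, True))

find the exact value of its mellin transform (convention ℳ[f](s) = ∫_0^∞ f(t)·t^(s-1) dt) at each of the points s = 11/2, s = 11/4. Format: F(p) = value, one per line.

breakpoints 3/2, 5/2: one integral from each of the 3 segments
on [0, 3/2) integrate f = 5 against the kernel
piece [3/2, 5/2): integrate 6*t**3 against the kernel
for t in [5/2, 4): the term is ∫ 2·t^(s-1)

F(11/2) = -133893*sqrt(6)/23936 + 8192/11 + 12465625*sqrt(10)/23936
F(11/4) = -3879*2**(1/4)*3**(3/4)/2024 + 256*sqrt(2)/11 + 98525*2**(1/4)*5**(3/4)/2024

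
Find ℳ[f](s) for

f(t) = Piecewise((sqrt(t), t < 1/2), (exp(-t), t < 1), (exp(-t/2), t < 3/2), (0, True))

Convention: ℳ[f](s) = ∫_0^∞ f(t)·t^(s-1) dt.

summing 3 kernel integrals split by 1/2, 1 yields ℳ[f](s)
the [0, 1/2) slice contributes ∫ sqrt(t)·t^(s-1) dt
∫ exp(-t)·t^(s-1) over [1/2, 1)
between 1 and 3/2 the integrand is exp(-t/2)·t^(s-1)

(2**s*(2*s + 1)*uppergamma(s, 1/2) - 2**s*(2*s + 1)*uppergamma(s, 1) + 4**s*(2*s + 1)*uppergamma(s, 1/2) - 4**s*(2*s + 1)*uppergamma(s, 3/4) + sqrt(2))/(2**s*(2*s + 1))
  Re(s) > -1/2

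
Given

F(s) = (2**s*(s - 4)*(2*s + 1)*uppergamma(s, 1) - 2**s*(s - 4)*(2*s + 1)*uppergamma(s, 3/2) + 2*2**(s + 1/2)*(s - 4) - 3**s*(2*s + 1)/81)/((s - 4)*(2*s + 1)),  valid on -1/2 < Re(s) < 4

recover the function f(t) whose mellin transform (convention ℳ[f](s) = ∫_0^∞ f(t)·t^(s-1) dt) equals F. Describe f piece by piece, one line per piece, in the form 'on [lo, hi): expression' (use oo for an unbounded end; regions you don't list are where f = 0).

on [0, 2): sqrt(t)
on [2, 3): exp(-t/2)
on [3, oo): t**(-4)

decompose at 2, 3; ℳ[f](s) sums the 3 pieces' integrals
∫ over [0, 2) of sqrt(t)·t^(s-1) joins the sum
[2, 3) adds the kernel integral of exp(-t/2)
segment 3 to ∞ holds t**(-4); add its integral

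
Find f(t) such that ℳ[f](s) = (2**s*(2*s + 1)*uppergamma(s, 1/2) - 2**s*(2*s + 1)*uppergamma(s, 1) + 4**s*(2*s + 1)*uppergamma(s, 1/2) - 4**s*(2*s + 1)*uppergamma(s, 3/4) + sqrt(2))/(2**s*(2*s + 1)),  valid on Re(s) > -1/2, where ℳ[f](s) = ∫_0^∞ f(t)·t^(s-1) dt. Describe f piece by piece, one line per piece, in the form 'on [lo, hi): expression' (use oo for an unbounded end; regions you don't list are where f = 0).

summing 3 kernel integrals split by 1/2, 1 yields ℳ[f](s)
on [0, 1/2): add ∫ sqrt(t)·t^(s-1) dt
over [1/2, 1), the kernel integral of exp(-t) enters the sum
∫ over [1, 3/2) of exp(-t/2)·t^(s-1) joins the sum

on [0, 1/2): sqrt(t)
on [1/2, 1): exp(-t)
on [1, 3/2): exp(-t/2)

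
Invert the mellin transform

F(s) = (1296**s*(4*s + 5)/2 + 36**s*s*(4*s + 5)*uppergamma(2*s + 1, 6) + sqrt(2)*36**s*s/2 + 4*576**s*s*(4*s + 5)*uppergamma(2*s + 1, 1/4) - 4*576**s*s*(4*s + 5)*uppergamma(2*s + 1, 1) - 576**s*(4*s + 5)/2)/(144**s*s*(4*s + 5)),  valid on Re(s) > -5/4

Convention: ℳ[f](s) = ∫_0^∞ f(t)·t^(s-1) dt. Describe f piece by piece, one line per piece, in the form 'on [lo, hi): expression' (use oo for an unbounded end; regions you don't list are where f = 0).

reversing the power substitution: t**(5/2) on [0, 1/2); t*exp(-t/2) on [1/2, 2); 1/2 on [2, 3); …
back out the shared t-power: t**(3/2) on [0, 1/2); exp(-t/2) on [1/2, 2); 1/(2*t) on [2, 3); …
along the cuts 1/4, 4, 9, ℳ[f](s) splits into 4 integrals
piece [0, 1/4): integrate t**(5/4) against the kernel
the [1/4, 4) slice contributes ∫ sqrt(t)*exp(-sqrt(t)/2)·t^(s-1) dt
on [4, 9): add ∫ 1/2·t^(s-1) dt
the [9, ∞) slice contributes ∫ sqrt(t)*exp(-2*sqrt(t))·t^(s-1) dt

on [0, 1/4): t**(5/4)
on [1/4, 4): sqrt(t)*exp(-sqrt(t)/2)
on [4, 9): 1/2
on [9, oo): sqrt(t)*exp(-2*sqrt(t))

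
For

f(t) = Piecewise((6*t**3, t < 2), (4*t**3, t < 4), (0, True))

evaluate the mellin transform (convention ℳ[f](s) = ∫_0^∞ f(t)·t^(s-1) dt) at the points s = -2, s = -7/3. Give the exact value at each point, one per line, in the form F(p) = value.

breakpoints 2: one integral from each of the 2 segments
between 0 and 2 the integrand is 6*t**3·t^(s-1)
for t in [2, 4): the term is ∫ 4*t**3·t^(s-1)

F(-2) = 20
F(-7/3) = 3*2**(1/3)*(2**(1/3) + 4)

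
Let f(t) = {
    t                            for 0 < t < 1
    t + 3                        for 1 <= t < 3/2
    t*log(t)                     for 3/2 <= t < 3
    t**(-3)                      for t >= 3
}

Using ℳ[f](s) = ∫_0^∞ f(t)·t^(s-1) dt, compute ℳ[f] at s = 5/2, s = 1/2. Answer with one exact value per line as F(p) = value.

f breaks at 1, 3/2, 3 into 4 integrals to sum
on [0, 1): add ∫ t·t^(s-1) dt
[1, 3/2) adds the kernel integral of (t + 3)
segment 3/2 to 3 holds t*log(t); add its integral
∫ t**(-3)·t^(s-1) over [3, ∞)

F(5/2) = -226*sqrt(3)/147 - 27*sqrt(6)*log(3)/56 - 6/5 + 27*sqrt(6)*log(2)/56 + 3861*sqrt(6)/1960 + 54*sqrt(3)*log(3)/7
F(1/2) = -6 - 178*sqrt(3)/135 + log(2**(sqrt(6)/2)*3**(-sqrt(6)/2 + 2*sqrt(3))) + 23*sqrt(6)/6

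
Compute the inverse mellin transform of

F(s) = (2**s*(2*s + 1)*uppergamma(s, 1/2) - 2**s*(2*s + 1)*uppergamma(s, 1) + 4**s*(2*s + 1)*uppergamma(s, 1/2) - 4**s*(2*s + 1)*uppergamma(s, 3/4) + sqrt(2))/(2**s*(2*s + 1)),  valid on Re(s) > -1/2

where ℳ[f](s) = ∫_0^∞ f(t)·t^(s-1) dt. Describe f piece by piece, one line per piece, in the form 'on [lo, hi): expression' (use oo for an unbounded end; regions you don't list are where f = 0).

the 3 pieces separated at 1/2, 1 each add one integral
on [0, 1/2): add ∫ sqrt(t)·t^(s-1) dt
over [1/2, 1), the kernel integral of exp(-t) enters the sum
segment 1 to 3/2 holds exp(-t/2); add its integral

on [0, 1/2): sqrt(t)
on [1/2, 1): exp(-t)
on [1, 3/2): exp(-t/2)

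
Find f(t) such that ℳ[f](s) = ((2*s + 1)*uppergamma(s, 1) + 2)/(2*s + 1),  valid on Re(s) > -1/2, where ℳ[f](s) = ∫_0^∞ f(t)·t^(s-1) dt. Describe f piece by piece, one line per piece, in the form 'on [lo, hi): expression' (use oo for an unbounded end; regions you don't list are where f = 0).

treat the 2 regions marked off by 1 separately and sum
[0, 1) adds the kernel integral of sqrt(t)
between 1 and ∞ the integrand is exp(-t)·t^(s-1)

on [0, 1): sqrt(t)
on [1, oo): exp(-t)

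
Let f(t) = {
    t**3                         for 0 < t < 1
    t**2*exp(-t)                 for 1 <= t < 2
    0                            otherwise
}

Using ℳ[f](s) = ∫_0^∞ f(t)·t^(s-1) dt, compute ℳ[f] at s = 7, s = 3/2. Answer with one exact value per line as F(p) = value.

strip the shared t-power: t**2 on [0, 1); t*exp(-t) on [1, 2)
remove the shared t-power first: t on [0, 1); exp(-t) on [1, 2)
the 2 pieces separated at 1 each add one integral
[0, 1) adds the kernel integral of t**3
the [1, 2) slice contributes ∫ t**2*exp(-t)·t^(s-1) dt

F(7) = -297856*exp(-2) + 1/10 + 109601*exp(-1)
F(3/2) = (-918*sqrt(2) + (-135*sqrt(pi)*erfc(sqrt(2)) + 16 + 135*sqrt(pi)*erfc(1))*exp(2) + 522*E)*exp(-2)/72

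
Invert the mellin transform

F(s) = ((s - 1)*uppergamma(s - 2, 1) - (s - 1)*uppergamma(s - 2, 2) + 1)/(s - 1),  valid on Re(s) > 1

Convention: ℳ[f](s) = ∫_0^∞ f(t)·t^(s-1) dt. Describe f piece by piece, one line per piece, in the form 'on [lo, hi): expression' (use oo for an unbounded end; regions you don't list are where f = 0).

on [0, 1): 1/t
on [1, 2): exp(-t)/t**2

remove the shared t-power first: 1 on [0, 1); exp(-t)/t on [1, 2)
undo the shared t-power: t on [0, 1); exp(-t) on [1, 2)
breakpoints 1: one integral from each of the 2 segments
segment 0 to 1 holds 1/t; add its integral
for t in [1, 2): the term is ∫ exp(-t)/t**2·t^(s-1)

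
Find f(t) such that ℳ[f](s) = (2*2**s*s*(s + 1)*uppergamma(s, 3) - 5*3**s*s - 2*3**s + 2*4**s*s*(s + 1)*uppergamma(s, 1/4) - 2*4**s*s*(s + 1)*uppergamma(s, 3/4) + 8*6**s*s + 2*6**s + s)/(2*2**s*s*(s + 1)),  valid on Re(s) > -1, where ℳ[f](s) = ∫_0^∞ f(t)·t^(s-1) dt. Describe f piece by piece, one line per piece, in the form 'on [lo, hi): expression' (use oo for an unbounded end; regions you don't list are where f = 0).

on [0, 1/2): t
on [1/2, 3/2): exp(-t/2)
on [3/2, 3): t + 1
on [3, oo): exp(-t)

treat the 4 regions marked off by 1/2, 3/2, 3 separately and sum
on [0, 1/2): add ∫ t·t^(s-1) dt
for t in [1/2, 3/2): the term is ∫ exp(-t/2)·t^(s-1)
on [3/2, 3) integrate f = (t + 1) against the kernel
segment 3 to ∞ holds exp(-t); add its integral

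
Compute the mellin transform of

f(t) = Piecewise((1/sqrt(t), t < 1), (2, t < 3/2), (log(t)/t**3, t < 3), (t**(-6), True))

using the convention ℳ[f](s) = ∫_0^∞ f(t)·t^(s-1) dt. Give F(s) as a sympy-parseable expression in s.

2**(2 - s)*(324*2**(s - 2)*s*(s - 6)*(-2*s + (s - 2)**2 + 5) - 324*2**(s - 2)*(s - 6)*(2*s - 1)*(-2*s + (s - 2)**2 + 5) - 108*3**(s - 2)*s*(s - 6)*(s - 2)*(2*s - 1)*log(3) + 108*3**(s - 2)*s*(s - 6)*(s - 2)*(2*s - 1)*log(2) - 108*3**(s - 2)*s*(s - 6)*(2*s - 1)*log(2) + 108*3**(s - 2)*s*(s - 6)*(2*s - 1) + 108*3**(s - 2)*s*(s - 6)*(2*s - 1)*log(3) + 729*3**(s - 2)*(s - 6)*(2*s - 1)*(-2*s + (s - 2)**2 + 5) + 54*6**(s - 2)*s*(s - 6)*(s - 2)*(2*s - 1)*log(3) - 54*6**(s - 2)*s*(s - 6)*(2*s - 1)*log(3) - 54*6**(s - 2)*s*(s - 6)*(2*s - 1) - 2*6**(s - 2)*s*(2*s - 1)*(-2*s + (s - 2)**2 + 5))/(162*s*(s - 6)*(2*s - 1)*(-2*s + (s - 2)**2 + 5))
  1/2 < Re(s) < 6

reversing the shared t-power: sqrt(t) on [0, 1); 2*t on [1, 3/2); log(t)/t**2 on [3/2, 3); …
the shared t-power comes off first: t**(3/2) on [0, 1); 2*t**2 on [1, 3/2); log(t)/t on [3/2, 3); …
split f at 1, 3/2, 3: ℳ[f](s) collects 4 kernel integrals
∫ over [0, 1) of 1/sqrt(t)·t^(s-1) joins the sum
the [1, 3/2) slice contributes ∫ 2·t^(s-1) dt
segment [3/2, 3) carries log(t)/t**3; integrate it
for t in [3, ∞): the term is ∫ t**(-6)·t^(s-1)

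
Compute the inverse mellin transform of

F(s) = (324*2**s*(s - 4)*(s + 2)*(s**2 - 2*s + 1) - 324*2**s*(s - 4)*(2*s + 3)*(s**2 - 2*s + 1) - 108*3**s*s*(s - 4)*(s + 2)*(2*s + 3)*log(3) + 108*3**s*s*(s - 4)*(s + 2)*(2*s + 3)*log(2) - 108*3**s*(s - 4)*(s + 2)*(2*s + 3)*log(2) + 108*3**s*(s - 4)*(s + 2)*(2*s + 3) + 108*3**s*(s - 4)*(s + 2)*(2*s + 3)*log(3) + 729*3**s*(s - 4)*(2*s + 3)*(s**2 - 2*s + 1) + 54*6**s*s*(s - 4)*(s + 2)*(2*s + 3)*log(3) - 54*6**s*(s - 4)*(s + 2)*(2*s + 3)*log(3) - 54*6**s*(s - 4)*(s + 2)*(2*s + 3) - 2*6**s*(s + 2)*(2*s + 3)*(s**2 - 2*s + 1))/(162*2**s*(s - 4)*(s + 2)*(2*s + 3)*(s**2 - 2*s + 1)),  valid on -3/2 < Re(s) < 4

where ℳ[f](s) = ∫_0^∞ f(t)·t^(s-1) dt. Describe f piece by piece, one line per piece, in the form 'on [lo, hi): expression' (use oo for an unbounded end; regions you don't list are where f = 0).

the 4 pieces separated at 1, 3/2, 3 each add one integral
for t in [0, 1): the term is ∫ t**(3/2)·t^(s-1)
piece [1, 3/2): integrate 2*t**2 against the kernel
segment 3/2 to 3 holds log(t)/t; add its integral
∫ over [3, ∞) of t**(-4)·t^(s-1) joins the sum

on [0, 1): t**(3/2)
on [1, 3/2): 2*t**2
on [3/2, 3): log(t)/t
on [3, oo): t**(-4)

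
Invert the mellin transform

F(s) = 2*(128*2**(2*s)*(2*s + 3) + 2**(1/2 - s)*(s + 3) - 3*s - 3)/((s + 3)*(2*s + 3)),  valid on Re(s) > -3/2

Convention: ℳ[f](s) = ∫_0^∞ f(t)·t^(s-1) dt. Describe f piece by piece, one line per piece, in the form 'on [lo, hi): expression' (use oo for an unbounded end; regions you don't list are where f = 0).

on [0, 1/2): 5*t**(3/2)
on [1/2, 1): t**(3/2)
on [1, 4): 4*t**3

f breaks at 1/2, 1 into 3 integrals to sum
∫ over [0, 1/2) of 5*t**(3/2)·t^(s-1) joins the sum
on [1/2, 1) integrate f = t**(3/2) against the kernel
between 1 and 4 the integrand is 4*t**3·t^(s-1)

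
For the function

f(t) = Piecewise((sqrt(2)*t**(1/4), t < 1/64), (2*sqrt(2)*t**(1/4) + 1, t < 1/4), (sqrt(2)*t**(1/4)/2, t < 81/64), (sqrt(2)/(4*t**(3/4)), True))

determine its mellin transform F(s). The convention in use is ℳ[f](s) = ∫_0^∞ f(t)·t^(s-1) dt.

invert the power substitution to get sqrt(2)*sqrt(t) on [0, 1/8); 2*sqrt(2)*sqrt(t) + 1 on [1/8, 1/2); sqrt(2)*sqrt(t)/2 on [1/2, 9/8); …
remove the common scale on t first: sqrt(t) on [0, 1/4); 2*sqrt(t) + 1 on [1/4, 1); sqrt(t)/2 on [1, 9/4); …
strip the power substitution: t on [0, 1/2); 2*t + 1 on [1/2, 1); t/2 on [1, 3/2); …
split f at 1/64, 1/4, 81/64: ℳ[f](s) collects 4 kernel integrals
for t in [0, 1/64): the term is ∫ sqrt(2)*t**(1/4)·t^(s-1)
on [1/64, 1/4) integrate f = (2*sqrt(2)*t**(1/4) + 1) against the kernel
∫ sqrt(2)*t**(1/4)/2·t^(s-1) over [1/4, 81/64)
between 81/64 and ∞ the integrand is sqrt(2)/(4*t**(3/4))·t^(s-1)

(16**s*(4*s - 3) + 10*2**(4*s)*s*(4*s - 3) + 3*3**(4*s)*s*(4*s - 3) - 32*81**s*s*(4*s + 1)/27 - 6*s*(4*s - 3) - 4*s + 3)/(64**s*s*(4*s - 3)*(4*s + 1))
  -1/4 < Re(s) < 3/4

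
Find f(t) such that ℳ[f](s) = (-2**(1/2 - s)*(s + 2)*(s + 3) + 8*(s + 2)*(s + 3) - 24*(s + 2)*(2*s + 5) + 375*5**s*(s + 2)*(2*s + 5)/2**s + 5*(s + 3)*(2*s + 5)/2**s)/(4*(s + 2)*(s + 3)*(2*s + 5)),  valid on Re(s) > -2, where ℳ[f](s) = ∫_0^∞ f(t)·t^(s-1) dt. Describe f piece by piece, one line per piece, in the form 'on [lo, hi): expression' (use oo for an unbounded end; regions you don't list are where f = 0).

on [0, 1/2): 5*t**2
on [1/2, 1): t**(5/2)
on [1, 5/2): 6*t**3

cuts at 1/2, 1: linearity sums the 3 kernel integrals
∫ 5*t**2·t^(s-1) over [0, 1/2)
[1/2, 1) adds the kernel integral of t**(5/2)
[1, 5/2) adds the kernel integral of 6*t**3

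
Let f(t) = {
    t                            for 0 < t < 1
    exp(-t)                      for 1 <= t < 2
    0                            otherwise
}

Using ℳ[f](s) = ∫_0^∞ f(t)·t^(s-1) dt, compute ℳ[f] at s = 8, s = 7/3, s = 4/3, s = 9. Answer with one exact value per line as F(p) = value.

F(8) = -37200*exp(-2) + 1/9 + 13700*exp(-1)
F(7/3) = -uppergamma(7/3, 2) + 3/10 + uppergamma(7/3, 1)
F(4/3) = -uppergamma(4/3, 2) + 3/7 + uppergamma(4/3, 1)
F(9) = -297856*exp(-2) + 1/10 + 109601*exp(-1)

summing 2 kernel integrals split by 1 yields ℳ[f](s)
over [0, 1), the kernel integral of t enters the sum
segment [1, 2) carries exp(-t); integrate it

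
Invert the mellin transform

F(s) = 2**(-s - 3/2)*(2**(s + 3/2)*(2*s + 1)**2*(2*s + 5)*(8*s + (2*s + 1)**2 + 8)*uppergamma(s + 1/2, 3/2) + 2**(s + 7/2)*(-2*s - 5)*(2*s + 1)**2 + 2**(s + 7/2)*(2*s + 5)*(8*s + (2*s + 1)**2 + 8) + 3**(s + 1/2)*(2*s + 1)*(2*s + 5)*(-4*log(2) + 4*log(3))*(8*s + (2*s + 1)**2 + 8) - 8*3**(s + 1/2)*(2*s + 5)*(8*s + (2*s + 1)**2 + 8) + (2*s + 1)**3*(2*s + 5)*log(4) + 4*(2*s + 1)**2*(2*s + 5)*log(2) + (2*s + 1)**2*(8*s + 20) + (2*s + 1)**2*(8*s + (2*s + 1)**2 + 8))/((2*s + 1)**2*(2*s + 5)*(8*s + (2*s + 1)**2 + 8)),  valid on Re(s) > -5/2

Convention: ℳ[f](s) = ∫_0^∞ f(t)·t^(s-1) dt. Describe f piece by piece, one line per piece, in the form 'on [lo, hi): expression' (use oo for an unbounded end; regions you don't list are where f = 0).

on [0, 1/2): t**(5/2)
on [1/2, 1): t**(3/2)*log(t)
on [1, 3/2): sqrt(t)*log(t)
on [3/2, oo): sqrt(t)*exp(-t)

peel off the shared t-power: t**2 on [0, 1/2); t*log(t) on [1/2, 1); log(t) on [1, 3/2); …
the 4 pieces separated at 1/2, 1, 3/2 each add one integral
the [0, 1/2) slice contributes ∫ t**(5/2)·t^(s-1) dt
piece [1/2, 1): integrate t**(3/2)*log(t) against the kernel
piece [1, 3/2): integrate sqrt(t)*log(t) against the kernel
∫ sqrt(t)*exp(-t)·t^(s-1) over [3/2, ∞)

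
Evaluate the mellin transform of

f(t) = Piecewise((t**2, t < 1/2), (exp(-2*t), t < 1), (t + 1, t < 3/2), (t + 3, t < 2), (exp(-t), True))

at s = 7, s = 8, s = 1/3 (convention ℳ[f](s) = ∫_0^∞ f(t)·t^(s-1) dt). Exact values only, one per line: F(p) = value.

F(7) = (493164*E + 2635567*exp(2) + 169493184)*exp(-2)/32256
F(8) = (4932000*E + 13477999*exp(2) + 3414960000)*exp(-2)/92160
F(1/3) = 2**(2/3)*(-168*3**(1/3) - 105*2**(1/3) - 28*uppergamma(1/3, 2) + 28*2**(1/3)*uppergamma(1/3, 2) + 3 + 28*uppergamma(1/3, 1) + 294*2**(2/3))/56

linearity at 1/2, 1, 3/2, 2 turns ℳ[f](s) into 5 summed integrals
on [0, 1/2): add ∫ t**2·t^(s-1) dt
∫ exp(-2*t)·t^(s-1) over [1/2, 1)
for t in [1, 3/2): the term is ∫ (t + 1)·t^(s-1)
∫ (t + 3)·t^(s-1) over [3/2, 2)
∫ over [2, ∞) of exp(-t)·t^(s-1) joins the sum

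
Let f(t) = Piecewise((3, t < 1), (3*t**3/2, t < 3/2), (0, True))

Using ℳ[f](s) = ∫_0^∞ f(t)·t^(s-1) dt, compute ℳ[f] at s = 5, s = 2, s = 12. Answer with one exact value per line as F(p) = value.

F(5) = 106863/20480
F(2) = 1113/320
F(12) = 14398059/327680

breakpoints 1: one integral from each of the 2 segments
segment [0, 1) carries 3; integrate it
segment 1 to 3/2 holds 3*t**3/2; add its integral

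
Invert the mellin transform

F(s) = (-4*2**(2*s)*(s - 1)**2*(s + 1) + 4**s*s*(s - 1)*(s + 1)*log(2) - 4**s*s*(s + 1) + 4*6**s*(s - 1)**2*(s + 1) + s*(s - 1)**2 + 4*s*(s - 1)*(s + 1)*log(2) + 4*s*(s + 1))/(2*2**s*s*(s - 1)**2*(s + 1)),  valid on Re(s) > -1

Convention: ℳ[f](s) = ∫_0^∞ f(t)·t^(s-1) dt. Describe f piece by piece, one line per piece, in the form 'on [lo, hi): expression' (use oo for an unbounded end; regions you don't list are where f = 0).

on [0, 1/2): t
on [1/2, 2): log(t)/t
on [2, 3): 2

reversing the shared t-power: t**2 on [0, 1/2); log(t) on [1/2, 2); 2*t on [2, 3)
breakpoints 1/2, 2: one integral from each of the 3 segments
for t in [0, 1/2): the term is ∫ t·t^(s-1)
on [1/2, 2) integrate f = log(t)/t against the kernel
segment [2, 3) carries 2; integrate it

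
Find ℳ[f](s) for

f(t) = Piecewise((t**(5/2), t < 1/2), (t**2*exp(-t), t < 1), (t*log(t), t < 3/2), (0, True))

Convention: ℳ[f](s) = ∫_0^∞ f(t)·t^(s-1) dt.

(4*2**s*(2*s + 5)*(2*s - (s + 2)**2 + 3)*uppergamma(s + 2, 1/2) - 4*2**s*(2*s + 5)*(2*s - (s + 2)**2 + 3)*uppergamma(s + 2, 1) - 4*2**s*(2*s + 5) + 3**s*(s + 2)*(2*s + 5)*(-6*log(3) + 6*log(2)) + 3**s*(2*s + 5)*(-6*log(2) + 6*log(3)) + 6*3**s*(2*s + 5) + sqrt(2)*(2*s - (s + 2)**2 + 3))/(4*2**s*(2*s + 5)*(2*s - (s + 2)**2 + 3))
  Re(s) > -5/2

undo the shared t-power: t**(3/2) on [0, 1/2); t*exp(-t) on [1/2, 1); log(t) on [1, 3/2)
undo the shared t-power: sqrt(t) on [0, 1/2); exp(-t) on [1/2, 1); log(t)/t on [1, 3/2)
cuts at 1/2, 1: linearity sums the 3 kernel integrals
the [0, 1/2) slice contributes ∫ t**(5/2)·t^(s-1) dt
over [1/2, 1), the kernel integral of t**2*exp(-t) enters the sum
for t in [1, 3/2): the term is ∫ t*log(t)·t^(s-1)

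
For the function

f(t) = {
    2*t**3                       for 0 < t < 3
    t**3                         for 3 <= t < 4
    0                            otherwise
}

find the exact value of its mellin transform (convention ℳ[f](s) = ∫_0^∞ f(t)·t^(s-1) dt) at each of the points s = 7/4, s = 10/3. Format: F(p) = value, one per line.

F(7/4) = 324*3**(3/4)/19 + 2048*sqrt(2)/19
F(10/3) = 2187*3**(1/3)/19 + 12288*2**(2/3)/19

linearity at 3 turns ℳ[f](s) into 2 summed integrals
segment 0 to 3 holds 2*t**3; add its integral
∫ over [3, 4) of t**3·t^(s-1) joins the sum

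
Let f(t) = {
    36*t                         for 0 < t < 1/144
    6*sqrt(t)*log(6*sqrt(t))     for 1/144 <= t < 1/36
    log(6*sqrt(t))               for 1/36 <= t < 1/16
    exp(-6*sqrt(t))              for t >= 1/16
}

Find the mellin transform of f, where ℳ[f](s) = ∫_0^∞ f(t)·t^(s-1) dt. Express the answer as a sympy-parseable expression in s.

(8*2**(2*s)*s**2*(s + 1)*(4*s**2 + 4*s + 1)*uppergamma(2*s, 3/2) - 8*2**(2*s)*s**2*(s + 1) + 2*2**(2*s)*(s + 1)*(4*s**2 + 4*s + 1) + 9**s*s*(s + 1)*(-4*log(2) + 4*log(3))*(4*s**2 + 4*s + 1) - 2*9**s*(s + 1)*(4*s**2 + 4*s + 1) + 8*s**3*(s + 1)*log(2) + 4*s**2*(s + 1)*log(2) + 4*s**2*(s + 1) + s**2*(4*s**2 + 4*s + 1))/(4*144**s*s**2*(s + 1)*(4*s**2 + 4*s + 1))
  Re(s) > -1

the power substitution comes off first: 36*t**2 on [0, 1/12); 6*t*log(6*t) on [1/12, 1/6); log(6*t) on [1/6, 1/4); …
the common scale on t comes off first: 9*t**2 on [0, 1/6); 3*t*log(3*t) on [1/6, 1/3); log(3*t) on [1/3, 1/2); …
invert the common scale on t to get t**2 on [0, 1/2); t*log(t) on [1/2, 1); log(t) on [1, 3/2); …
breakpoints 1/144, 1/36, 1/16: one integral from each of the 4 segments
on [0, 1/144): add ∫ 36*t·t^(s-1) dt
between 1/144 and 1/36 the integrand is 6*sqrt(t)*log(6*sqrt(t))·t^(s-1)
over [1/36, 1/16), the kernel integral of log(6*sqrt(t)) enters the sum
piece [1/16, ∞): integrate exp(-6*sqrt(t)) against the kernel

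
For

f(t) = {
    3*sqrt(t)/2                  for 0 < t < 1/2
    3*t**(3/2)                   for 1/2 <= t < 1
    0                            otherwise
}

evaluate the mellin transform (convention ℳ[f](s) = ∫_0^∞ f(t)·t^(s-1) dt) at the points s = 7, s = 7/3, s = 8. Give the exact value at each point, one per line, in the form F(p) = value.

decompose at 1/2; ℳ[f](s) sums the 2 pieces' integrals
over [0, 1/2), the kernel integral of 3*sqrt(t)/2 enters the sum
segment 1/2 to 1 holds 3*t**(3/2); add its integral

F(7) = sqrt(2)/10880 + 6/17
F(7/3) = 27*2**(1/6)/1564 + 18/23
F(8) = 3*sqrt(2)/82688 + 6/19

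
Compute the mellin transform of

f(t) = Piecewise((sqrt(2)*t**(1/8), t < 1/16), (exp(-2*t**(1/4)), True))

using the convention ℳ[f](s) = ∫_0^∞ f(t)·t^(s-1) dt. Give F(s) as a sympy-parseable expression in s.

4*((8*s + 1)*uppergamma(4*s, 1) + 2)/(16**s*(8*s + 1))
  Re(s) > -1/8

back out the power substitution: sqrt(2)*t**(1/4) on [0, 1/4); exp(-2*sqrt(t)) on [1/4, ∞)
peel off the power substitution: sqrt(2)*sqrt(t) on [0, 1/2); exp(-2*t) on [1/2, ∞)
peel off the common scale on t: sqrt(t) on [0, 1); exp(-t) on [1, ∞)
summing 2 kernel integrals split by 1/16 yields ℳ[f](s)
[0, 1/16) adds the kernel integral of sqrt(2)*t**(1/8)
∫ exp(-2*t**(1/4))·t^(s-1) over [1/16, ∞)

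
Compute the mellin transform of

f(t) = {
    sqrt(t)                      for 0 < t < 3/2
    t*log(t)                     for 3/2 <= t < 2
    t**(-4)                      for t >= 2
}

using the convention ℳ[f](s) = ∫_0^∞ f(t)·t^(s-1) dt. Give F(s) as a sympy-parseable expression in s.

(-32*2**(2*s)*(s - 4)*(2*s + 1) + 3**s*s*(s - 4)*(2*s + 1)*(-24*log(3) + 24*log(2)) + 3**s*(s - 4)*(2*s + 1)*(-24*log(3) + 24*log(2)) + 24*3**s*(s - 4)*(2*s + 1) + 16*3**s*sqrt(6)*(s - 4)*(s**2 + 2*s + 1) + 32*4**s*s*(s - 4)*(2*s + 1)*log(2) + 32*4**s*(s - 4)*(2*s + 1)*log(2) - 4**s*(2*s + 1)*(s**2 + 2*s + 1))/(16*2**s*(s - 4)*(2*s + 1)*(s**2 + 2*s + 1))
  -1/2 < Re(s) < 4

treat the 3 regions marked off by 3/2, 2 separately and sum
piece [0, 3/2): integrate sqrt(t) against the kernel
∫ over [3/2, 2) of t*log(t)·t^(s-1) joins the sum
on [2, ∞): add ∫ t**(-4)·t^(s-1) dt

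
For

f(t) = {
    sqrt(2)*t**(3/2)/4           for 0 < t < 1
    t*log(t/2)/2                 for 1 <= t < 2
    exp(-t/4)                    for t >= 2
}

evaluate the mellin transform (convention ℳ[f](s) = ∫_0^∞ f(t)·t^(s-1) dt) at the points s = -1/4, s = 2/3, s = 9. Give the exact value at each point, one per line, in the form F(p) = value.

F(-1/4) = -8*2**(3/4)/9 + sqrt(2)/5 + sqrt(2)*uppergamma(-1/4, 1/2)/2 + 2*log(2)/3 + 8/9
F(2/3) = -9*2**(2/3)/25 + 3*sqrt(2)/26 + 9/50 + 3*log(2)/10 + 2*2**(1/3)*uppergamma(2/3, 1/2)
F(9) = -1023/200 + sqrt(2)/42 + log(2)/20 + 17426400256*exp(-1/2)

the common scale on t comes off first: t**(3/2) on [0, 1/2); t*log(t) on [1/2, 1); exp(-t/2) on [1, ∞)
decompose at 1, 2; ℳ[f](s) sums the 3 pieces' integrals
segment [0, 1) carries sqrt(2)*t**(3/2)/4; integrate it
between 1 and 2 the integrand is t*log(t/2)/2·t^(s-1)
∫ exp(-t/4)·t^(s-1) over [2, ∞)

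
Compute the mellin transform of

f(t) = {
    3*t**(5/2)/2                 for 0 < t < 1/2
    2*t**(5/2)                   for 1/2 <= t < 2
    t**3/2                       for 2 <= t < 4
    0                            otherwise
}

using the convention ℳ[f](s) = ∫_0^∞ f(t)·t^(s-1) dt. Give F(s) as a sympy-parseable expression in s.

(256*2**(2*s)*(2*s + 5) - 32*2**s*(2*s + 5) - 2**(1/2 - s)*(s + 3) + 128*2**(s + 1/2)*(s + 3))/(8*(s + 3)*(2*s + 5))
  Re(s) > -5/2

split f at 1/2, 2: ℳ[f](s) collects 3 kernel integrals
segment [0, 1/2) carries 3*t**(5/2)/2; integrate it
on [1/2, 2): add ∫ 2*t**(5/2)·t^(s-1) dt
over [2, 4), the kernel integral of t**3/2 enters the sum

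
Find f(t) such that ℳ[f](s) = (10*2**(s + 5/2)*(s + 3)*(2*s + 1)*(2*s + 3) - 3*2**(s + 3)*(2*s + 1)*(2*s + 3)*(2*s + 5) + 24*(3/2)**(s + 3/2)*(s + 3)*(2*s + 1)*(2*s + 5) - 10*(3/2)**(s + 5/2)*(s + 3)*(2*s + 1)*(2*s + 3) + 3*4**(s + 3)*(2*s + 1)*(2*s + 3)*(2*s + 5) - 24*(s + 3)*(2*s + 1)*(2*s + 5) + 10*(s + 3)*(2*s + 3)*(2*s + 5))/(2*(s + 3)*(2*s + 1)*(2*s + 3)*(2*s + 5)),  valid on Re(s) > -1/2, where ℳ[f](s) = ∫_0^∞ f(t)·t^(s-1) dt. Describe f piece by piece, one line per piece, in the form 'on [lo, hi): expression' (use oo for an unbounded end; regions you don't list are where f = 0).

treat the 4 regions marked off by 1, 3/2, 2 separately and sum
segment 0 to 1 holds 5*sqrt(t)/2; add its integral
on [1, 3/2): add ∫ 6*t**(3/2)·t^(s-1) dt
between 3/2 and 2 the integrand is 5*t**(5/2)/2·t^(s-1)
segment [2, 4) carries 3*t**3/2; integrate it

on [0, 1): 5*sqrt(t)/2
on [1, 3/2): 6*t**(3/2)
on [3/2, 2): 5*t**(5/2)/2
on [2, 4): 3*t**3/2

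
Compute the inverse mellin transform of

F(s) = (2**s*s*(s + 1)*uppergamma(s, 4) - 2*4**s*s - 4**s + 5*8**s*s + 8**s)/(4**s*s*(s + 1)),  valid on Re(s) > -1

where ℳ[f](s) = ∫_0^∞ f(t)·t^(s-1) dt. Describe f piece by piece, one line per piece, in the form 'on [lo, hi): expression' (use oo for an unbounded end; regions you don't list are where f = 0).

on [0, 1): t
on [1, 2): 2*t + 1
on [2, oo): exp(-2*t)

integrate the 3 segments split at 1, 2, then add the results
over [0, 1), the kernel integral of t enters the sum
between 1 and 2 the integrand is (2*t + 1)·t^(s-1)
[2, ∞) adds the kernel integral of exp(-2*t)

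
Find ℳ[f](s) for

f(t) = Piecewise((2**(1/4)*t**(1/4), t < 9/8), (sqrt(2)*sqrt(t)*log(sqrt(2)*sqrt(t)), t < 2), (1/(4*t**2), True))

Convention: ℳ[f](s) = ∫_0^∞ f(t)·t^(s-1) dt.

(64*2**(4*s)*s*(2*s - 4)*(4*s + 1)*log(2) - 32*2**(4*s)*(2*s - 4)*(4*s + 1) + 32*2**(4*s)*(2*s - 4)*(4*s + 1)*log(2) - 2**(4*s)*(4*s + 1)*(4*s**2 + 4*s + 1) - 48*3**(2*s)*s*(2*s - 4)*(4*s + 1)*log(3) + 48*3**(2*s)*s*(2*s - 4)*(4*s + 1)*log(2) - 24*3**(2*s)*(2*s - 4)*(4*s + 1)*log(3) + 24*3**(2*s)*(2*s - 4)*(4*s + 1)*log(2) + 24*3**(2*s)*(2*s - 4)*(4*s + 1) + 16*3**(2*s)*sqrt(6)*(2*s - 4)*(4*s**2 + 4*s + 1))/(8*2**(3*s)*(2*s - 4)*(4*s + 1)*(4*s**2 + 4*s + 1))
  -1/4 < Re(s) < 2

back out the common scale on t: t**(1/4) on [0, 9/4); sqrt(t)*log(sqrt(t)) on [9/4, 4); t**(-2) on [4, ∞)
undo the power substitution: sqrt(t) on [0, 3/2); t*log(t) on [3/2, 2); t**(-4) on [2, ∞)
linearity at 9/8, 2 turns ℳ[f](s) into 3 summed integrals
segment [0, 9/8) carries 2**(1/4)*t**(1/4); integrate it
piece [9/8, 2): integrate sqrt(2)*sqrt(t)*log(sqrt(2)*sqrt(t)) against the kernel
[2, ∞) adds the kernel integral of 1/(4*t**2)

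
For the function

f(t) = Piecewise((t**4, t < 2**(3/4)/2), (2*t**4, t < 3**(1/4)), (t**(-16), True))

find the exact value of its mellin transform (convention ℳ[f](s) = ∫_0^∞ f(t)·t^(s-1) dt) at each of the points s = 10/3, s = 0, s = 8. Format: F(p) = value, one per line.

F(10/3) = 2**(1/6)*(-1539 + 18490*6**(5/6))/45144
F(0) = 1783/1296
F(8) = 1297/288

invert the power substitution to get t**2 on [0, sqrt(2)/2); 2*t**2 on [sqrt(2)/2, sqrt(3)); t**(-8) on [sqrt(3), ∞)
the power substitution comes off first: t on [0, 1/2); 2*t on [1/2, 3); t**(-4) on [3, ∞)
slice at 2**(3/4)/2, 3**(1/4), transform all 3 pieces, and sum them
piece [0, 2**(3/4)/2): integrate t**4 against the kernel
between 2**(3/4)/2 and 3**(1/4) the integrand is 2*t**4·t^(s-1)
piece [3**(1/4), ∞): integrate t**(-16) against the kernel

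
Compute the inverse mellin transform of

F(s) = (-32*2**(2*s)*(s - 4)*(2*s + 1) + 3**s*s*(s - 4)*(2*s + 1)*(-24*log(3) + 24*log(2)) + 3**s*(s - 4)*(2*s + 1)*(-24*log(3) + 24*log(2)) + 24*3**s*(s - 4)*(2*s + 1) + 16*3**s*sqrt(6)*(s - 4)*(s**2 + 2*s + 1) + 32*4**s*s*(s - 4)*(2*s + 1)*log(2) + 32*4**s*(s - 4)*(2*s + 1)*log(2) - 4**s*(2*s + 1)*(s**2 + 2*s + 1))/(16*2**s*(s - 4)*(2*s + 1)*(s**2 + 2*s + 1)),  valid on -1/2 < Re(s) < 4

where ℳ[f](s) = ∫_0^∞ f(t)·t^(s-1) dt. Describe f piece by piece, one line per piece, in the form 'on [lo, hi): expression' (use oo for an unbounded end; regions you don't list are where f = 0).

slice at 3/2, 2, transform all 3 pieces, and sum them
piece [0, 3/2): integrate sqrt(t) against the kernel
∫ over [3/2, 2) of t*log(t)·t^(s-1) joins the sum
∫ t**(-4)·t^(s-1) over [2, ∞)

on [0, 3/2): sqrt(t)
on [3/2, 2): t*log(t)
on [2, oo): t**(-4)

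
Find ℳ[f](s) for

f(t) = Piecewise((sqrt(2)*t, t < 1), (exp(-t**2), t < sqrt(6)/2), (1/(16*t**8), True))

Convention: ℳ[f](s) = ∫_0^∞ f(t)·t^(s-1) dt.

(sqrt(2)/2)**s*(81*2**(s/2)*(s - 8)*(s + 1)*uppergamma(s/2, 1) - 81*2**(s/2)*(s - 8)*(s + 1)*uppergamma(s/2, 3/2) + 162*2**(s/2 + 1/2)*(s - 8) - 2*3**(s/2)*(s + 1))/(162*(s - 8)*(s + 1))
  -1 < Re(s) < 8

reversing the power substitution: sqrt(2)*sqrt(t) on [0, 1); exp(-t) on [1, 3/2); 1/(16*t**4) on [3/2, ∞)
the common scale on t comes off first: sqrt(t) on [0, 2); exp(-t/2) on [2, 3); t**(-4) on [3, ∞)
decompose at 1, sqrt(6)/2; ℳ[f](s) sums the 3 pieces' integrals
piece [0, 1): integrate sqrt(2)*t against the kernel
the [1, sqrt(6)/2) slice contributes ∫ exp(-t**2)·t^(s-1) dt
piece [sqrt(6)/2, ∞): integrate 1/(16*t**8) against the kernel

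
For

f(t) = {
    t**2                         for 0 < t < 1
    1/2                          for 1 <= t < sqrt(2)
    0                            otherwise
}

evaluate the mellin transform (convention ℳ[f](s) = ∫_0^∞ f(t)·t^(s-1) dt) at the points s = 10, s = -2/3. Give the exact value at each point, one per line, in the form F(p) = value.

strip the power substitution: t on [0, 1); 1/2 on [1, 2)
summing 2 kernel integrals split by 1 yields ℳ[f](s)
∫ t**2·t^(s-1) over [0, 1)
on [1, sqrt(2)) integrate f = 1/2 against the kernel

F(10) = 49/30
F(-2/3) = 3/2 - 3*2**(2/3)/8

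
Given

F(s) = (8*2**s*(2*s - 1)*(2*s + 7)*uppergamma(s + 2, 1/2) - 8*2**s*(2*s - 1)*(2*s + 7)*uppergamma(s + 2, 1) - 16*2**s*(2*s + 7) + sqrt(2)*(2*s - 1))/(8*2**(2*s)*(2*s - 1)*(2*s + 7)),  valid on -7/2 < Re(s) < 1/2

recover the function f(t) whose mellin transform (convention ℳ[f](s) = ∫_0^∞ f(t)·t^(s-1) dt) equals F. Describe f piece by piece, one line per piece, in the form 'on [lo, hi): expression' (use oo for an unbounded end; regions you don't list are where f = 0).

reversing the common scale on t: t**(7/2) on [0, 1/2); t**2*exp(-t) on [1/2, 1); 1/sqrt(t) on [1, ∞)
strip the shared t-power: t**(3/2) on [0, 1/2); exp(-t) on [1/2, 1); t**(-5/2) on [1, ∞)
along the cuts 1/4, 1/2, ℳ[f](s) splits into 3 integrals
∫ over [0, 1/4) of 8*sqrt(2)*t**(7/2)·t^(s-1) joins the sum
segment [1/4, 1/2) carries 4*t**2*exp(-2*t); integrate it
over [1/2, ∞), the kernel integral of sqrt(2)/(2*sqrt(t)) enters the sum

on [0, 1/4): 8*sqrt(2)*t**(7/2)
on [1/4, 1/2): 4*t**2*exp(-2*t)
on [1/2, oo): sqrt(2)/(2*sqrt(t))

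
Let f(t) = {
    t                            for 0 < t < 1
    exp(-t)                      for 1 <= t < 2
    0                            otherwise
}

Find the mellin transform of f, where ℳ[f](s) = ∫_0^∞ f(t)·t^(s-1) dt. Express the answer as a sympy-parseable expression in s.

((s + 1)*uppergamma(s, 1) - (s + 1)*uppergamma(s, 2) + 1)/(s + 1)
  Re(s) > -1

breakpoints 1: one integral from each of the 2 segments
for t in [0, 1): the term is ∫ t·t^(s-1)
∫ over [1, 2) of exp(-t)·t^(s-1) joins the sum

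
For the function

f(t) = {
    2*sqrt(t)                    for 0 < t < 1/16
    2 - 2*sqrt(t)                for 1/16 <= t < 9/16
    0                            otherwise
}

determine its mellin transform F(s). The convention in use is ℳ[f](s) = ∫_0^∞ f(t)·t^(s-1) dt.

(9**s*s + 2*9**s - 2*s - 2)/(16**s*s*(2*s + 1))
  Re(s) > -1/2

peel off the power substitution: 2*t on [0, 1/4); 2 - 2*t on [1/4, 3/4)
invert the common scale on t to get t on [0, 1/2); 2 - t on [1/2, 3/2)
treat the 2 regions marked off by 1/16 separately and sum
∫ over [0, 1/16) of 2*sqrt(t)·t^(s-1) joins the sum
segment 1/16 to 9/16 holds (2 - 2*sqrt(t)); add its integral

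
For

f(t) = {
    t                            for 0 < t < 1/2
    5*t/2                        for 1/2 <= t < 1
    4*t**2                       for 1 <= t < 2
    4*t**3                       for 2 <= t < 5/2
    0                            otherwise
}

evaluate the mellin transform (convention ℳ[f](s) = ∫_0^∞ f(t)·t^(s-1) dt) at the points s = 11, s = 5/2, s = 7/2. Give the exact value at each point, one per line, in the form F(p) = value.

summing 4 kernel integrals split by 1/2, 1, 2 yields ℳ[f](s)
on [0, 1/2) integrate f = t against the kernel
on [1/2, 1): add ∫ 5*t/2·t^(s-1) dt
∫ over [1, 2) of 4*t**2·t^(s-1) joins the sum
over [2, 5/2), the kernel integral of 4*t**3 enters the sum

F(11) = 932820195563/8945664
F(5/2) = -100649*sqrt(2)/11088 - 11/63 + 3125*sqrt(10)/88
F(7/2) = -221327*sqrt(2)/13728 - 17/99 + 15625*sqrt(10)/208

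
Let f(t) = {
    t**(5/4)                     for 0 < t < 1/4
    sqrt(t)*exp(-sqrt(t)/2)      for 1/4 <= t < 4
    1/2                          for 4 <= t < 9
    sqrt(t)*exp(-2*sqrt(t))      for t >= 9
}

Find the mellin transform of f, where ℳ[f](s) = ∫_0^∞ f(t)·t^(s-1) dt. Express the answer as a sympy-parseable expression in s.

(1296**s*(4*s + 5)/2 + 36**s*s*(4*s + 5)*uppergamma(2*s + 1, 6) + sqrt(2)*36**s*s/2 + 4*576**s*s*(4*s + 5)*uppergamma(2*s + 1, 1/4) - 4*576**s*s*(4*s + 5)*uppergamma(2*s + 1, 1) - 576**s*(4*s + 5)/2)/(144**s*s*(4*s + 5))
  Re(s) > -5/4

strip the shared t-power: t**(3/4) on [0, 1/4); exp(-sqrt(t)/2) on [1/4, 4); 1/(2*sqrt(t)) on [4, 9); …
the power substitution comes off first: t**(3/2) on [0, 1/2); exp(-t/2) on [1/2, 2); 1/(2*t) on [2, 3); …
breakpoints 1/4, 4, 9: one integral from each of the 4 segments
over [0, 1/4), the kernel integral of t**(5/4) enters the sum
on [1/4, 4): add ∫ sqrt(t)*exp(-sqrt(t)/2)·t^(s-1) dt
over [4, 9), the kernel integral of 1/2 enters the sum
on [9, ∞): add ∫ sqrt(t)*exp(-2*sqrt(t))·t^(s-1) dt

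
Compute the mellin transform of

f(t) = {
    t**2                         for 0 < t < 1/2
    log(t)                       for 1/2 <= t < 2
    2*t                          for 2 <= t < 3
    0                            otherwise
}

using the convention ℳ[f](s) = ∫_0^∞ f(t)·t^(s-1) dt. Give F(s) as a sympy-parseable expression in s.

(-16*2**(2*s)*s**2*(s + 2) + 4*2**(2*s)*s*(s + 1)*(s + 2)*log(2) - 4*2**(2*s)*(s + 1)*(s + 2) + 24*6**s*s**2*(s + 2) + s**2*(s + 1) + 4*s*(s + 1)*(s + 2)*log(2) + 4*(s + 1)*(s + 2))/(4*2**s*s**2*(s + 1)*(s + 2))
  Re(s) > -2

integrate the 3 segments split at 1/2, 2, then add the results
∫ over [0, 1/2) of t**2·t^(s-1) joins the sum
on [1/2, 2) integrate f = log(t) against the kernel
segment 2 to 3 holds 2*t; add its integral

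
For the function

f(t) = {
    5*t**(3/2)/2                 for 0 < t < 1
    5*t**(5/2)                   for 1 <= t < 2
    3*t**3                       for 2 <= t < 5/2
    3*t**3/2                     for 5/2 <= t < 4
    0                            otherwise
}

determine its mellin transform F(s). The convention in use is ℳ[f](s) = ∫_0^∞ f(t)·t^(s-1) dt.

cuts at 1, 2, 5/2: linearity sums the 4 kernel integrals
∫ 5*t**(3/2)/2·t^(s-1) over [0, 1)
piece [1, 2): integrate 5*t**(5/2) against the kernel
on [2, 5/2): add ∫ 3*t**3·t^(s-1) dt
between 5/2 and 4 the integrand is 3*t**3/2·t^(s-1)

(1536*2**(2*s)*(2*s + 3)*(2*s + 5) - 384*2**s*(2*s + 3)*(2*s + 5) + 640*2**(s + 1/2)*(s + 3)*(2*s + 3) + 375*(5/2)**s*(2*s + 3)*(2*s + 5) - 160*(s + 3)*(2*s + 3) + 80*(s + 3)*(2*s + 5))/(16*(s + 3)*(2*s + 3)*(2*s + 5))
  Re(s) > -3/2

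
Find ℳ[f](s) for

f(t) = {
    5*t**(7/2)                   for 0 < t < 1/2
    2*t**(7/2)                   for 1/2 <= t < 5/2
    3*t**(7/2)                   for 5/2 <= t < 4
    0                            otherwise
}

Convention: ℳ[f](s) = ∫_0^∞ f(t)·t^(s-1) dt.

slice at 1/2, 5/2, transform all 3 pieces, and sum them
over [0, 1/2), the kernel integral of 5*t**(7/2) enters the sum
piece [1/2, 5/2): integrate 2*t**(7/2) against the kernel
on [5/2, 4): add ∫ 3*t**(7/2)·t^(s-1) dt

2*(3*2**(-s - 7/2) + 3*4**(s + 7/2) - (5/2)**(s + 7/2))/(2*s + 7)
  Re(s) > -7/2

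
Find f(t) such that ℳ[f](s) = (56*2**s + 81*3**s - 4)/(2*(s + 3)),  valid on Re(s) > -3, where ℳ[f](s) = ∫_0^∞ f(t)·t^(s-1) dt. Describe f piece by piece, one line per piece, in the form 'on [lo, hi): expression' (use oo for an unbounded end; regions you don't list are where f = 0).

the 3 pieces separated at 1, 2 each add one integral
over [0, 1), the kernel integral of 3*t**3 enters the sum
between 1 and 2 the integrand is 5*t**3·t^(s-1)
segment [2, 3) carries 3*t**3/2; integrate it

on [0, 1): 3*t**3
on [1, 2): 5*t**3
on [2, 3): 3*t**3/2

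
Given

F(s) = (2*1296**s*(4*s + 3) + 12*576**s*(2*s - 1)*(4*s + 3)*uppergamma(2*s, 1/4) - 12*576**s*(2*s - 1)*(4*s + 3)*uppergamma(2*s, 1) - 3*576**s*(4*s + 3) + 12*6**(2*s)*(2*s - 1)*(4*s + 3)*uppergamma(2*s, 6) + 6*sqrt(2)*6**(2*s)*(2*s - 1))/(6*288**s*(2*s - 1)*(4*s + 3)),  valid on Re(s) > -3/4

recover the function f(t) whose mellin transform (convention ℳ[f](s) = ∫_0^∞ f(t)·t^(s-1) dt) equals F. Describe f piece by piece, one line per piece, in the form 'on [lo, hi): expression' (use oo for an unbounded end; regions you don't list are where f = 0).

the common scale on t comes off first: t**(3/4) on [0, 1/4); exp(-sqrt(t)/2) on [1/4, 4); 1/(2*sqrt(t)) on [4, 9); …
peel off the power substitution: t**(3/2) on [0, 1/2); exp(-t/2) on [1/2, 2); 1/(2*t) on [2, 3); …
breakpoints 1/8, 2, 9/2: one integral from each of the 4 segments
the [0, 1/8) slice contributes ∫ 2**(3/4)*t**(3/4)·t^(s-1) dt
segment 1/8 to 2 holds exp(-sqrt(2)*sqrt(t)/2); add its integral
on [2, 9/2): add ∫ sqrt(2)/(4*sqrt(t))·t^(s-1) dt
for t in [9/2, ∞): the term is ∫ exp(-2*sqrt(2)*sqrt(t))·t^(s-1)

on [0, 1/8): 2**(3/4)*t**(3/4)
on [1/8, 2): exp(-sqrt(2)*sqrt(t)/2)
on [2, 9/2): sqrt(2)/(4*sqrt(t))
on [9/2, oo): exp(-2*sqrt(2)*sqrt(t))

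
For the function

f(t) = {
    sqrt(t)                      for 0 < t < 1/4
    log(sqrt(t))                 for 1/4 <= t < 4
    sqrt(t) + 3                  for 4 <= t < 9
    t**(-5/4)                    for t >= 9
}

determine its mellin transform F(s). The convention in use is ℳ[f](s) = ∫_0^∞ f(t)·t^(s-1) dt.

remove the power substitution first: t on [0, 1/2); log(t) on [1/2, 2); t + 3 on [2, 3); …
breakpoints 1/4, 4, 9: one integral from each of the 4 segments
∫ over [0, 1/4) of sqrt(t)·t^(s-1) joins the sum
∫ log(sqrt(t))·t^(s-1) over [1/4, 4)
on [4, 9): add ∫ (sqrt(t) + 3)·t^(s-1) dt
between 9 and ∞ the integrand is t**(-5/4)·t^(s-1)

(-1080*2**(4*s)*s**2*(4*s - 5) + 108*2**(4*s)*s*(2*s + 1)*(4*s - 5)*log(2) - 324*2**(4*s)*s*(4*s - 5) - 54*2**(4*s)*(2*s + 1)*(4*s - 5) - 16*sqrt(3)*6**(2*s)*s**2*(2*s + 1) + 1296*6**(2*s)*s**2*(4*s - 5) + 324*6**(2*s)*s*(4*s - 5) + 108*s**2*(4*s - 5) + 108*s*(2*s + 1)*(4*s - 5)*log(2) + (4*s - 5)*(108*s + 54))/(108*2**(2*s)*s**2*(2*s + 1)*(4*s - 5))
  -1/2 < Re(s) < 5/4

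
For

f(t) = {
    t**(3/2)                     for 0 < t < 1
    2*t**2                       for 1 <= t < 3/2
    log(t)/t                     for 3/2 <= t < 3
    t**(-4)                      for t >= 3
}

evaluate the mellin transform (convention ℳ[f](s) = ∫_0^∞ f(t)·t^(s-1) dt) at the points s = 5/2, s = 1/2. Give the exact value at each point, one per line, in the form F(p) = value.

the 4 pieces separated at 1, 3/2, 3 each add one integral
for t in [0, 1): the term is ∫ t**(3/2)·t^(s-1)
∫ 2*t**2·t^(s-1) over [1, 3/2)
piece [3/2, 3): integrate log(t)/t against the kernel
on [3, ∞) integrate f = t**(-4) against the kernel

F(5/2) = -34*sqrt(3)/27 - 7/36 + log(2**(sqrt(6)/2)*3**(-sqrt(6)/2 + 2*sqrt(3))) + 35*sqrt(6)/24
F(1/2) = -754*sqrt(3)/567 - 2*sqrt(3)*log(3)/3 - 2*sqrt(6)*log(2)/3 - 3/10 + 2*sqrt(6)*log(3)/3 + 67*sqrt(6)/30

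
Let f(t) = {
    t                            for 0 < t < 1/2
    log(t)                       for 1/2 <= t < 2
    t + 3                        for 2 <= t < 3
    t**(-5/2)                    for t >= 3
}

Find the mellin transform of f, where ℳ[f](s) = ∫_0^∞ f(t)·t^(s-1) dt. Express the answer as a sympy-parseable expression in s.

(-270*2**(2*s)*s**2*(2*s - 5) + 54*2**(2*s)*s*(s + 1)*(2*s - 5)*log(2) - 162*2**(2*s)*s*(2*s - 5) - 54*2**(2*s)*(s + 1)*(2*s - 5) - 4*sqrt(3)*6**s*s**2*(s + 1) + 324*6**s*s**2*(2*s - 5) + 162*6**s*s*(2*s - 5) + 27*s**2*(2*s - 5) + 54*s*(s + 1)*(2*s - 5)*log(2) + (2*s - 5)*(54*s + 54))/(54*2**s*s**2*(s + 1)*(2*s - 5))
  -1 < Re(s) < 5/2

split f at 1/2, 2, 3: ℳ[f](s) collects 4 kernel integrals
∫ t·t^(s-1) over [0, 1/2)
on [1/2, 2): add ∫ log(t)·t^(s-1) dt
segment 2 to 3 holds (t + 3); add its integral
segment 3 to ∞ holds t**(-5/2); add its integral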